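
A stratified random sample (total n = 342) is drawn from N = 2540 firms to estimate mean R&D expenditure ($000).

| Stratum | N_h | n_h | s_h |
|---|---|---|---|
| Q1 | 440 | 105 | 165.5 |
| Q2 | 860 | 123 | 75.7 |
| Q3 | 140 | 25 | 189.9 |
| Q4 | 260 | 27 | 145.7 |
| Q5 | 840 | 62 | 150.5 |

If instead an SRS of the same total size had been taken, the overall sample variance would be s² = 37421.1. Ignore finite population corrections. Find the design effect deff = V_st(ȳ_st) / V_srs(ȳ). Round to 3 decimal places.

deff ≈ 0.601

V̂(ȳ_st) = Σ W_h² s_h²/n_h, with W_h = N_h/N and N = 2540:
  stratum Q1: (440/2540)²·165.5²/105 = 7.82789
  stratum Q2: (860/2540)²·75.7²/123 = 5.34092
  stratum Q3: (140/2540)²·189.9²/25 = 4.38226
  stratum Q4: (260/2540)²·145.7²/27 = 8.23824
  stratum Q5: (840/2540)²·150.5²/62 = 39.9551
V_st = 65.7444
V_srs = s²/n = 37421.1/342 = 109.418
deff = V_st / V_srs = 65.7444/109.418 = 0.6009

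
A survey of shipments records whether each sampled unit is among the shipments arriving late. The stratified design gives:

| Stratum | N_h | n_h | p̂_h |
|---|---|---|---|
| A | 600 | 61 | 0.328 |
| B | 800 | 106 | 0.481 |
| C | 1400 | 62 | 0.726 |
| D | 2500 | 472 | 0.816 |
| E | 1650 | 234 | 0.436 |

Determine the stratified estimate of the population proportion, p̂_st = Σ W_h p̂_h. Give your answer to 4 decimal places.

p̂_st ≈ 0.6270

N = 6950; stratum weights W_h = N_h/N.
p̂_st = Σ W_h p̂_h = (600·0.328 + 800·0.481 + 1400·0.726 + 2500·0.816 + 1650·0.436)/6950 = 0.62696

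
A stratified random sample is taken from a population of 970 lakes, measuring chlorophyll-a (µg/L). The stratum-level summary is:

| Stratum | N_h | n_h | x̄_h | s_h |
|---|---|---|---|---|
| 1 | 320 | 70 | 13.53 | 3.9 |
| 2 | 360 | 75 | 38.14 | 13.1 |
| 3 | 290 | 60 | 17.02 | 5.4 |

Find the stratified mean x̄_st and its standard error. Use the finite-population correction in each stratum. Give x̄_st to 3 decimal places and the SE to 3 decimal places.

x̄_st ≈ 23.707, SE ≈ 0.550

x̄_st = Σ W_h x̄_h = (320·13.53 + 360·38.14 + 290·17.02)/970 = 23.70701
V̂(x̄_st) = Σ W_h² (1 − n_h/N_h) s_h²/n_h, with W_h = N_h/N and N = 970:
  stratum 1: (320/970)²·(1 − 70/320)·3.9²/70 = 0.0184747
  stratum 2: (360/970)²·(1 − 75/360)·13.1²/75 = 0.249508
  stratum 3: (290/970)²·(1 − 60/290)·5.4²/60 = 0.0344523
V̂(x̄_st) = 0.302435
SE(x̄_st) = √0.302435 = 0.549941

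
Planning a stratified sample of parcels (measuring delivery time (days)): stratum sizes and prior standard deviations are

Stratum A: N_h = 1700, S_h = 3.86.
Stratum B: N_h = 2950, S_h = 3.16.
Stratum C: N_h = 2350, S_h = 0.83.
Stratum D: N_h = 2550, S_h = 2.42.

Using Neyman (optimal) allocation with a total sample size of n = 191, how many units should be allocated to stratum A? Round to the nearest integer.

52

Neyman allocation: n_h = n · N_h S_h / Σ N_i S_i, with n = 191.
  stratum A: N_h·S_h = 1700·3.86 = 6562.00
  stratum B: N_h·S_h = 2950·3.16 = 9322.00
  stratum C: N_h·S_h = 2350·0.83 = 1950.50
  stratum D: N_h·S_h = 2550·2.42 = 6171.00
Σ N_h S_h = 24005.50
n for stratum A = 191·6562.00/24005.50 = 52.211 → 52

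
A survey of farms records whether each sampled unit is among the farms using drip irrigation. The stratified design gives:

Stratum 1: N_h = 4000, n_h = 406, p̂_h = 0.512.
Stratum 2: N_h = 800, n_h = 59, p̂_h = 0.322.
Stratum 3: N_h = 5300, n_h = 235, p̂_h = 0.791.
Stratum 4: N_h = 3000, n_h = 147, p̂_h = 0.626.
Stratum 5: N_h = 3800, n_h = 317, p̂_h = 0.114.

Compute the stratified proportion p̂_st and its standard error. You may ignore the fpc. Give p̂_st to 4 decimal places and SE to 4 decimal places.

N = 16900; stratum weights W_h = N_h/N.
p̂_st = Σ W_h p̂_h = (4000·0.512 + 800·0.322 + 5300·0.791 + 3000·0.626 + 3800·0.114)/16900 = 0.52125
V̂(p̂_st) = Σ W_h² p̂_h(1−p̂_h)/(n_h−1):
  stratum 1: (4000/16900)²·0.512·0.488/405 = 3.45606e-05
  stratum 2: (800/16900)²·0.322·0.678/58 = 8.43459e-06
  stratum 3: (5300/16900)²·0.791·0.209/234 = 6.94841e-05
  stratum 4: (3000/16900)²·0.626·0.374/146 = 5.05315e-05
  stratum 5: (3800/16900)²·0.114·0.886/316 = 1.61601e-05
V̂(p̂_st) = 0.000179171; SE = √V̂ = 0.0133855

p̂_st ≈ 0.5212, SE ≈ 0.0134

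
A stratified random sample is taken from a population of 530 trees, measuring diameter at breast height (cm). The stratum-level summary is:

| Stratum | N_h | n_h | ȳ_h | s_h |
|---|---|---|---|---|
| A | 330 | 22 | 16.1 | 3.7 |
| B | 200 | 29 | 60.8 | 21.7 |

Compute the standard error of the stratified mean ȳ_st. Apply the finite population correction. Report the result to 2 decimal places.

SE(ȳ_st) ≈ 1.48

V̂(ȳ_st) = Σ W_h² (1 − n_h/N_h) s_h²/n_h, with W_h = N_h/N and N = 530:
  stratum A: (330/530)²·(1 − 22/330)·3.7²/22 = 0.225161
  stratum B: (200/530)²·(1 − 29/200)·21.7²/29 = 1.97695
V̂(ȳ_st) = 2.20211
SE(ȳ_st) = √2.20211 = 1.48395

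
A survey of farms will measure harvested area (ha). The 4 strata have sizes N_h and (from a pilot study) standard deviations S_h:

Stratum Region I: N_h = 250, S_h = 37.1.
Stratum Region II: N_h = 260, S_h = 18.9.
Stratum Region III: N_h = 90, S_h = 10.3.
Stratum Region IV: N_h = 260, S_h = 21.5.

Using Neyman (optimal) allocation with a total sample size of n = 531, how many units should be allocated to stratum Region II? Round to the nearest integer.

Neyman allocation: n_h = n · N_h S_h / Σ N_i S_i, with n = 531.
  stratum Region I: N_h·S_h = 250·37.1 = 9275.00
  stratum Region II: N_h·S_h = 260·18.9 = 4914.00
  stratum Region III: N_h·S_h = 90·10.3 = 927.00
  stratum Region IV: N_h·S_h = 260·21.5 = 5590.00
Σ N_h S_h = 20706.00
n for stratum Region II = 531·4914.00/20706.00 = 126.018 → 126

126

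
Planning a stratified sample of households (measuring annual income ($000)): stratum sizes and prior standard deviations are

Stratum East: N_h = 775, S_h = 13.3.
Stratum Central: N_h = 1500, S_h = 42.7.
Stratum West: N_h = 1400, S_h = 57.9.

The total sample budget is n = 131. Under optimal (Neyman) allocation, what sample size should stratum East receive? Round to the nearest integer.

Neyman allocation: n_h = n · N_h S_h / Σ N_i S_i, with n = 131.
  stratum East: N_h·S_h = 775·13.3 = 10307.50
  stratum Central: N_h·S_h = 1500·42.7 = 64050.00
  stratum West: N_h·S_h = 1400·57.9 = 81060.00
Σ N_h S_h = 155417.50
n for stratum East = 131·10307.50/155417.50 = 8.688 → 9

9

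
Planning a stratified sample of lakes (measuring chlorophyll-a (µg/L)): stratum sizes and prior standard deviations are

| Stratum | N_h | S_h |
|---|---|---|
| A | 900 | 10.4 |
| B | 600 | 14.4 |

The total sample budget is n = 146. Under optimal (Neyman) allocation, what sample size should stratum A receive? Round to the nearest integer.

Neyman allocation: n_h = n · N_h S_h / Σ N_i S_i, with n = 146.
  stratum A: N_h·S_h = 900·10.4 = 9360.00
  stratum B: N_h·S_h = 600·14.4 = 8640.00
Σ N_h S_h = 18000.00
n for stratum A = 146·9360.00/18000.00 = 75.920 → 76

76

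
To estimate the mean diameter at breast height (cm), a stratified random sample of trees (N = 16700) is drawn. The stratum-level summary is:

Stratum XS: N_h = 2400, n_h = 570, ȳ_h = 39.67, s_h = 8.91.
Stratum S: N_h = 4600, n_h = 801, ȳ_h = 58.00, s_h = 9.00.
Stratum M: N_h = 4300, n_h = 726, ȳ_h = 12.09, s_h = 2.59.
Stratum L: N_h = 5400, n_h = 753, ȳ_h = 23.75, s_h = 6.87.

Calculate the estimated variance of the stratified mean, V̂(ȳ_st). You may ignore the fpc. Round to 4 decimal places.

V̂(ȳ_st) = Σ W_h² s_h²/n_h, with W_h = N_h/N and N = 16700:
  stratum XS: (2400/16700)²·8.91²/570 = 0.00287654
  stratum S: (4600/16700)²·9.00²/801 = 0.00767247
  stratum M: (4300/16700)²·2.59²/726 = 0.000612586
  stratum L: (5400/16700)²·6.87²/753 = 0.0065535
V̂(ȳ_st) = 0.0177151

V̂(ȳ_st) ≈ 0.0177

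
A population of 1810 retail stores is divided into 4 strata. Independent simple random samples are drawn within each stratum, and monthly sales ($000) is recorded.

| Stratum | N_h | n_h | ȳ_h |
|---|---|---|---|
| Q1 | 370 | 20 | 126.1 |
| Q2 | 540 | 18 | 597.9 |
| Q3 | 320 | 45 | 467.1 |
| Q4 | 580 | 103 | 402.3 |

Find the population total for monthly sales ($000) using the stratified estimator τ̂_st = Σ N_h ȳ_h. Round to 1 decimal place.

τ̂_st = Σ N_h ȳ_h = 370·126.1 + 540·597.9 + 320·467.1 + 580·402.3 = 752329.0

τ̂_st ≈ 752329.0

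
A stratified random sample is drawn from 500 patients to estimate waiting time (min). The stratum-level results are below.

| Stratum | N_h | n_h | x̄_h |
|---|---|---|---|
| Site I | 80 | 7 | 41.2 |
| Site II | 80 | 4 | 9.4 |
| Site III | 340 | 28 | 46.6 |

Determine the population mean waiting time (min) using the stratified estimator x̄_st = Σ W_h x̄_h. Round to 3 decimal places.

x̄_st ≈ 39.784

N = Σ N_h = 500. Stratum weights W_h = N_h/N.
x̄_st = (80·41.2 + 80·9.4 + 340·46.6) / 500 = 39.78400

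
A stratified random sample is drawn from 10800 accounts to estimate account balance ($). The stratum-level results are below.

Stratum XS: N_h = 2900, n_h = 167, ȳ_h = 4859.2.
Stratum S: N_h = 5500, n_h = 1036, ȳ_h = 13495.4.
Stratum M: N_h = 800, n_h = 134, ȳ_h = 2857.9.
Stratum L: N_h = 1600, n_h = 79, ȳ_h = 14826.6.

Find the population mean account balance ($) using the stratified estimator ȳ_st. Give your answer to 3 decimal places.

ȳ_st ≈ 10585.672

N = Σ N_h = 10800. Stratum weights W_h = N_h/N.
ȳ_st = (2900·4859.2 + 5500·13495.4 + 800·2857.9 + 1600·14826.6) / 10800 = 10585.67222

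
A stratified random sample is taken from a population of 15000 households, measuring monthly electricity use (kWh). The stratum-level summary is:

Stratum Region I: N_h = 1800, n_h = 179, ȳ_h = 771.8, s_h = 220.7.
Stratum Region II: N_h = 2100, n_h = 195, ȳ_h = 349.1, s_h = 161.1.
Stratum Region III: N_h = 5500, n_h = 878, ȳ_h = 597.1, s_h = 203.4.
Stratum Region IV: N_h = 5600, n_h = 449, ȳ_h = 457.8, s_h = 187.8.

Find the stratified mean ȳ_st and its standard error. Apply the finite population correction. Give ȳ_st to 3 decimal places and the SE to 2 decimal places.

ȳ_st = Σ W_h ȳ_h = (1800·771.8 + 2100·349.1 + 5500·597.1 + 5600·457.8)/15000 = 531.33867
V̂(ȳ_st) = Σ W_h² (1 − n_h/N_h) s_h²/n_h, with W_h = N_h/N and N = 15000:
  stratum Region I: (1800/15000)²·(1 − 179/1800)·220.7²/179 = 3.52878
  stratum Region II: (2100/15000)²·(1 − 195/2100)·161.1²/195 = 2.3664
  stratum Region III: (5500/15000)²·(1 − 878/5500)·203.4²/878 = 5.32375
  stratum Region IV: (5600/15000)²·(1 − 449/5600)·187.8²/449 = 10.0703
V̂(ȳ_st) = 21.2892
SE(ȳ_st) = √21.2892 = 4.61402

ȳ_st ≈ 531.339, SE ≈ 4.61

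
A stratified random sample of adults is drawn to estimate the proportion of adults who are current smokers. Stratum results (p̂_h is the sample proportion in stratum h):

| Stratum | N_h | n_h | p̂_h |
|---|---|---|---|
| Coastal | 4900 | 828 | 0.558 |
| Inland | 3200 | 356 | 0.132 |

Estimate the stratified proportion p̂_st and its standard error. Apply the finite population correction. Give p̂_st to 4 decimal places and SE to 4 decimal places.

N = 8100; stratum weights W_h = N_h/N.
p̂_st = Σ W_h p̂_h = (4900·0.558 + 3200·0.132)/8100 = 0.38970
V̂(p̂_st) = Σ W_h² (1 − n_h/N_h) p̂_h(1−p̂_h)/(n_h−1):
  stratum Coastal: (4900/8100)²·(1 − 828/4900)·0.558·0.442/827 = 9.06953e-05
  stratum Inland: (3200/8100)²·(1 − 356/3200)·0.132·0.868/355 = 4.47687e-05
V̂(p̂_st) = 0.000135464; SE = √V̂ = 0.0116389

p̂_st ≈ 0.3897, SE ≈ 0.0116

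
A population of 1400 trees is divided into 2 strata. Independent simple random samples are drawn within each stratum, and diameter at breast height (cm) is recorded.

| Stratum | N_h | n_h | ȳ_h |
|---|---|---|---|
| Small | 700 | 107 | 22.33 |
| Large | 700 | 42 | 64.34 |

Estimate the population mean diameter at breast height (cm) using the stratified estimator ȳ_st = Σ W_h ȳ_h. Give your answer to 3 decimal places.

ȳ_st ≈ 43.335

N = Σ N_h = 1400. Stratum weights W_h = N_h/N.
ȳ_st = (700·22.33 + 700·64.34) / 1400 = 43.33500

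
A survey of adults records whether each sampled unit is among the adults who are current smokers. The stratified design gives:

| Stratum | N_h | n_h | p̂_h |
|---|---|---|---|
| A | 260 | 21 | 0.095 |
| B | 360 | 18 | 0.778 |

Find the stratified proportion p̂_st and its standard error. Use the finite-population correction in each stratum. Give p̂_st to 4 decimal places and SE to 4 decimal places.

p̂_st ≈ 0.4916, SE ≈ 0.0628

N = 620; stratum weights W_h = N_h/N.
p̂_st = Σ W_h p̂_h = (260·0.095 + 360·0.778)/620 = 0.49158
V̂(p̂_st) = Σ W_h² (1 − n_h/N_h) p̂_h(1−p̂_h)/(n_h−1):
  stratum A: (260/620)²·(1 − 21/260)·0.095·0.905/20 = 0.000694912
  stratum B: (360/620)²·(1 − 18/360)·0.778·0.222/17 = 0.00325408
V̂(p̂_st) = 0.003949; SE = √V̂ = 0.062841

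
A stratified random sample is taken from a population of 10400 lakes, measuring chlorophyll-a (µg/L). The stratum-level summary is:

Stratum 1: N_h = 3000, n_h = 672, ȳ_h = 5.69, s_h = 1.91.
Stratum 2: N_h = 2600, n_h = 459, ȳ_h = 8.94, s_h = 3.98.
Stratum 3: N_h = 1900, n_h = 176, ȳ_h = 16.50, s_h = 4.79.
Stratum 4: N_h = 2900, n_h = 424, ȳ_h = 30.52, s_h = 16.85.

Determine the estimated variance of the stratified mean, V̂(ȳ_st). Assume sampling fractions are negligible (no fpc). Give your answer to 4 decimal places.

V̂(ȳ_st) = Σ W_h² s_h²/n_h, with W_h = N_h/N and N = 10400:
  stratum 1: (3000/10400)²·1.91²/672 = 0.000451724
  stratum 2: (2600/10400)²·3.98²/459 = 0.00215692
  stratum 3: (1900/10400)²·4.79²/176 = 0.0043511
  stratum 4: (2900/10400)²·16.85²/424 = 0.0520671
V̂(ȳ_st) = 0.0590268

V̂(ȳ_st) ≈ 0.0590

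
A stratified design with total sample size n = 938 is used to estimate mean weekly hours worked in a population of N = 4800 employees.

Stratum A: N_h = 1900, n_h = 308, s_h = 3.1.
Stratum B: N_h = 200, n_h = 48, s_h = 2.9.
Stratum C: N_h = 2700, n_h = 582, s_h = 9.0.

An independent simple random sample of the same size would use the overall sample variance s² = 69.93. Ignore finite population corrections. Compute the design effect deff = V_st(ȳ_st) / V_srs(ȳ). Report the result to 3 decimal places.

deff ≈ 0.660

V̂(ȳ_st) = Σ W_h² s_h²/n_h, with W_h = N_h/N and N = 4800:
  stratum A: (1900/4800)²·3.1²/308 = 0.00488875
  stratum B: (200/4800)²·2.9²/48 = 0.000304181
  stratum C: (2700/4800)²·9.0²/582 = 0.0440359
V_st = 0.0492288
V_srs = s²/n = 69.93/938 = 0.0745522
deff = V_st / V_srs = 0.0492288/0.0745522 = 0.6603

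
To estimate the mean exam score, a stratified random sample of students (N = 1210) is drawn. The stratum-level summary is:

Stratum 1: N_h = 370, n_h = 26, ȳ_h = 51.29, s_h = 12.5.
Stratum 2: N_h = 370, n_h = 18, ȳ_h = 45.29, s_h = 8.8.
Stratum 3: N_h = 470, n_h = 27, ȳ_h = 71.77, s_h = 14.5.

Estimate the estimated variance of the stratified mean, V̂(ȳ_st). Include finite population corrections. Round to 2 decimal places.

V̂(ȳ_st) = Σ W_h² (1 − n_h/N_h) s_h²/n_h, with W_h = N_h/N and N = 1210:
  stratum 1: (370/1210)²·(1 − 26/370)·12.5²/26 = 0.52244
  stratum 2: (370/1210)²·(1 − 18/370)·8.8²/18 = 0.382707
  stratum 3: (470/1210)²·(1 − 27/470)·14.5²/27 = 1.1074
V̂(ȳ_st) = 2.01254

V̂(ȳ_st) ≈ 2.01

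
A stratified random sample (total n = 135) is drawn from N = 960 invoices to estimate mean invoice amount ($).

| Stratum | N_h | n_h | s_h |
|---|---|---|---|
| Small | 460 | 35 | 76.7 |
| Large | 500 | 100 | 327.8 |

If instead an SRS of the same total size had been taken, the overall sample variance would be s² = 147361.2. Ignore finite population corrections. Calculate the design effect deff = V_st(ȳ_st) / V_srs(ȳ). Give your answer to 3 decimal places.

V̂(ȳ_st) = Σ W_h² s_h²/n_h, with W_h = N_h/N and N = 960:
  stratum Small: (460/960)²·76.7²/35 = 38.5919
  stratum Large: (500/960)²·327.8²/100 = 291.484
V_st = 330.076
V_srs = s²/n = 147361.2/135 = 1091.56
deff = V_st / V_srs = 330.076/1091.56 = 0.3024

deff ≈ 0.302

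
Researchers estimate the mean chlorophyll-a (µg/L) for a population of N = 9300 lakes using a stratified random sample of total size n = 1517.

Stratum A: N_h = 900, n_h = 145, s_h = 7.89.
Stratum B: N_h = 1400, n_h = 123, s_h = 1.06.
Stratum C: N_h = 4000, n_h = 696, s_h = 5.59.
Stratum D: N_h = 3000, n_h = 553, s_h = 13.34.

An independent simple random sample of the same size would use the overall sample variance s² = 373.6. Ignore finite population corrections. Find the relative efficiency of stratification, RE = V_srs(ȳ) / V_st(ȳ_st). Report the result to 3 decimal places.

V̂(ȳ_st) = Σ W_h² s_h²/n_h, with W_h = N_h/N and N = 9300:
  stratum A: (900/9300)²·7.89²/145 = 0.00402073
  stratum B: (1400/9300)²·1.06²/123 = 0.000207013
  stratum C: (4000/9300)²·5.59²/696 = 0.00830555
  stratum D: (3000/9300)²·13.34²/553 = 0.033486
V_st = 0.0460193
V_srs = s²/n = 373.6/1517 = 0.246276
Relative efficiency = V_srs / V_st = 0.246276/0.0460193 = 5.3516

RE ≈ 5.352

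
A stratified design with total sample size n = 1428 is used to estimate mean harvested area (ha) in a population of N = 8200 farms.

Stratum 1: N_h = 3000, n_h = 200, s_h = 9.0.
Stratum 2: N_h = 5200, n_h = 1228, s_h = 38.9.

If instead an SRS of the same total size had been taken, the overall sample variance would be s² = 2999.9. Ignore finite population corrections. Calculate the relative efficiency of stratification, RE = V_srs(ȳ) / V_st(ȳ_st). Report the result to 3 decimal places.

RE ≈ 3.821

V̂(ȳ_st) = Σ W_h² s_h²/n_h, with W_h = N_h/N and N = 8200:
  stratum 1: (3000/8200)²·9.0²/200 = 0.0542088
  stratum 2: (5200/8200)²·38.9²/1228 = 0.495541
V_st = 0.54975
V_srs = s²/n = 2999.9/1428 = 2.10077
Relative efficiency = V_srs / V_st = 2.10077/0.54975 = 3.8213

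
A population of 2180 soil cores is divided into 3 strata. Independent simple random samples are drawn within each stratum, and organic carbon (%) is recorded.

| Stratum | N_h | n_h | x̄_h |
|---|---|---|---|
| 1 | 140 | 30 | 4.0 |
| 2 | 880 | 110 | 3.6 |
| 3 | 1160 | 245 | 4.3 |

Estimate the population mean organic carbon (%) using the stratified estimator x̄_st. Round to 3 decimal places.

N = Σ N_h = 2180. Stratum weights W_h = N_h/N.
x̄_st = (140·4.0 + 880·3.6 + 1160·4.3) / 2180 = 3.99817

x̄_st ≈ 3.998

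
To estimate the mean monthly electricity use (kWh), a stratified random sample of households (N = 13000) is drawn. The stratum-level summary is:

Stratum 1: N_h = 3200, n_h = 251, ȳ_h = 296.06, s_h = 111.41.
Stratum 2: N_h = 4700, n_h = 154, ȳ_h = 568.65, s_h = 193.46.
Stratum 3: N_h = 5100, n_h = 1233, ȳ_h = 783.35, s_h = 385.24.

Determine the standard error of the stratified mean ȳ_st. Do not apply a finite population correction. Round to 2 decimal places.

SE(ȳ_st) ≈ 7.30

V̂(ȳ_st) = Σ W_h² s_h²/n_h, with W_h = N_h/N and N = 13000:
  stratum 1: (3200/13000)²·111.41²/251 = 2.99632
  stratum 2: (4700/13000)²·193.46²/154 = 31.7666
  stratum 3: (5100/13000)²·385.24²/1233 = 18.5248
V̂(ȳ_st) = 53.2877
SE(ȳ_st) = √53.2877 = 7.29984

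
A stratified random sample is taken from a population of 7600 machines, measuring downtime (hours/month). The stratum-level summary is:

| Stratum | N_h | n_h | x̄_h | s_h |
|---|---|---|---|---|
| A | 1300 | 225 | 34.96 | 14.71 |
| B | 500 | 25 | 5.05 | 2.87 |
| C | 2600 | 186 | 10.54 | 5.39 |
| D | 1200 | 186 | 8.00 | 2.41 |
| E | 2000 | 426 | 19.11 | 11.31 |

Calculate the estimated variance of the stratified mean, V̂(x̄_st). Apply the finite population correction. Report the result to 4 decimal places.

V̂(x̄_st) = Σ W_h² (1 − n_h/N_h) s_h²/n_h, with W_h = N_h/N and N = 7600:
  stratum A: (1300/7600)²·(1 − 225/1300)·14.71²/225 = 0.0232685
  stratum B: (500/7600)²·(1 − 25/500)·2.87²/25 = 0.00135475
  stratum C: (2600/7600)²·(1 − 186/2600)·5.39²/186 = 0.0169726
  stratum D: (1200/7600)²·(1 − 186/1200)·2.41²/186 = 0.000657829
  stratum E: (2000/7600)²·(1 − 426/2000)·11.31²/426 = 0.0163653
V̂(x̄_st) = 0.0586189

V̂(x̄_st) ≈ 0.0586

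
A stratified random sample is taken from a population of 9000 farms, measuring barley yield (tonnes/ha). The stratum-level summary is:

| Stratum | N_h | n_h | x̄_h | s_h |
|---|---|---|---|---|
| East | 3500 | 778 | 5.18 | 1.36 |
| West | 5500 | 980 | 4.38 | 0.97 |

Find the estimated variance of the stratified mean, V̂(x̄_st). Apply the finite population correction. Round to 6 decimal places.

V̂(x̄_st) = Σ W_h² (1 − n_h/N_h) s_h²/n_h, with W_h = N_h/N and N = 9000:
  stratum East: (3500/9000)²·(1 − 778/3500)·1.36²/778 = 0.000279621
  stratum West: (5500/9000)²·(1 − 980/5500)·0.97²/980 = 0.000294668
V̂(x̄_st) = 0.000574289

V̂(x̄_st) ≈ 0.000574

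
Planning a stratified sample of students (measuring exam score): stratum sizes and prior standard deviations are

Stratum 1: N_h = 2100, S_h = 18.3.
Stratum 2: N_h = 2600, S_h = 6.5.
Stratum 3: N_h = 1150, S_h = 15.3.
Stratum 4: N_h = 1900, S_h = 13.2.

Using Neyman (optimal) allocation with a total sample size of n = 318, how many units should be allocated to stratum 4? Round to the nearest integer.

Neyman allocation: n_h = n · N_h S_h / Σ N_i S_i, with n = 318.
  stratum 1: N_h·S_h = 2100·18.3 = 38430.00
  stratum 2: N_h·S_h = 2600·6.5 = 16900.00
  stratum 3: N_h·S_h = 1150·15.3 = 17595.00
  stratum 4: N_h·S_h = 1900·13.2 = 25080.00
Σ N_h S_h = 98005.00
n for stratum 4 = 318·25080.00/98005.00 = 81.378 → 81

81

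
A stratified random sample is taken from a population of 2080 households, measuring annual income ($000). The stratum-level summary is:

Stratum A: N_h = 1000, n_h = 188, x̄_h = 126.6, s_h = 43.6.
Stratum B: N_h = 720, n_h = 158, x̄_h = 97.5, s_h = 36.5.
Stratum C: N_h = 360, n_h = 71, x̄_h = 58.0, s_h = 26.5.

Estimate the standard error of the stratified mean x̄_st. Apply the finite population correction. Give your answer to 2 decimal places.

V̂(x̄_st) = Σ W_h² (1 − n_h/N_h) s_h²/n_h, with W_h = N_h/N and N = 2080:
  stratum A: (1000/2080)²·(1 − 188/1000)·43.6²/188 = 1.89777
  stratum B: (720/2080)²·(1 − 158/720)·36.5²/158 = 0.788625
  stratum C: (360/2080)²·(1 − 71/360)·26.5²/71 = 0.237852
V̂(x̄_st) = 2.92425
SE(x̄_st) = √2.92425 = 1.71004

SE(x̄_st) ≈ 1.71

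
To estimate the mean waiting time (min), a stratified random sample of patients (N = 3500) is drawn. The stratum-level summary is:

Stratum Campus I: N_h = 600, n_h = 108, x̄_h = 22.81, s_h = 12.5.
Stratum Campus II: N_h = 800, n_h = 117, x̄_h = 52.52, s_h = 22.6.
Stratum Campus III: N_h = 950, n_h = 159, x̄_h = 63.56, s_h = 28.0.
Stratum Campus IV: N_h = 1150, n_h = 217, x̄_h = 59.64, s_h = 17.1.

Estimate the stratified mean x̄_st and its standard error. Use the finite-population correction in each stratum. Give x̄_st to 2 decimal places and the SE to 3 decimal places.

x̄_st = Σ W_h x̄_h = (600·22.81 + 800·52.52 + 950·63.56 + 1150·59.64)/3500 = 52.76286
V̂(x̄_st) = Σ W_h² (1 − n_h/N_h) s_h²/n_h, with W_h = N_h/N and N = 3500:
  stratum Campus I: (600/3500)²·(1 − 108/600)·12.5²/108 = 0.0348639
  stratum Campus II: (800/3500)²·(1 − 117/800)·22.6²/117 = 0.194718
  stratum Campus III: (950/3500)²·(1 − 159/950)·28.0²/159 = 0.30247
  stratum Campus IV: (1150/3500)²·(1 − 217/1150)·17.1²/217 = 0.118026
V̂(x̄_st) = 0.650078
SE(x̄_st) = √0.650078 = 0.806274

x̄_st ≈ 52.76, SE ≈ 0.806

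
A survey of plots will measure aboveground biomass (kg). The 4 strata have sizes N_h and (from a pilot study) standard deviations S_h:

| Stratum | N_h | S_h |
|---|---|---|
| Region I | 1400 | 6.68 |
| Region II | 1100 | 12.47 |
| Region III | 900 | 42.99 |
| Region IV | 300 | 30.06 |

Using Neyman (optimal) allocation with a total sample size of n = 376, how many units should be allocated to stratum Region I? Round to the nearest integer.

50

Neyman allocation: n_h = n · N_h S_h / Σ N_i S_i, with n = 376.
  stratum Region I: N_h·S_h = 1400·6.68 = 9352.00
  stratum Region II: N_h·S_h = 1100·12.47 = 13717.00
  stratum Region III: N_h·S_h = 900·42.99 = 38691.00
  stratum Region IV: N_h·S_h = 300·30.06 = 9018.00
Σ N_h S_h = 70778.00
n for stratum Region I = 376·9352.00/70778.00 = 49.681 → 50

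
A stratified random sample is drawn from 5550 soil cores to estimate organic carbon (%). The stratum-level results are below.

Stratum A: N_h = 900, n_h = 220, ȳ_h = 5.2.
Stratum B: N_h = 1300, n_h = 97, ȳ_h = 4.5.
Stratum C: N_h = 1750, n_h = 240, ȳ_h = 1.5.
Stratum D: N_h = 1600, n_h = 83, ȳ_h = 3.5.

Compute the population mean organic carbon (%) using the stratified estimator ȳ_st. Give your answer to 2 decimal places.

N = Σ N_h = 5550. Stratum weights W_h = N_h/N.
ȳ_st = (900·5.2 + 1300·4.5 + 1750·1.5 + 1600·3.5) / 5550 = 3.3793

ȳ_st ≈ 3.38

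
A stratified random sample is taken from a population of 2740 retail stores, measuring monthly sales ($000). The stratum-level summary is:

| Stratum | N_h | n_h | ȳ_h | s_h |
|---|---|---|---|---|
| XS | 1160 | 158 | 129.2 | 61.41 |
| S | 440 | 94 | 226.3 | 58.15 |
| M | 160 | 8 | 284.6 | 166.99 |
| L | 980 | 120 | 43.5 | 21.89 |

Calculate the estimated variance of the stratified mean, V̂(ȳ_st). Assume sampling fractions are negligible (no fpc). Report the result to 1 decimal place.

V̂(ȳ_st) ≈ 17.6

V̂(ȳ_st) = Σ W_h² s_h²/n_h, with W_h = N_h/N and N = 2740:
  stratum XS: (1160/2740)²·61.41²/158 = 4.27795
  stratum S: (440/2740)²·58.15²/94 = 0.927632
  stratum M: (160/2740)²·166.99²/8 = 11.8858
  stratum L: (980/2740)²·21.89²/120 = 0.510812
V̂(ȳ_st) = 17.6022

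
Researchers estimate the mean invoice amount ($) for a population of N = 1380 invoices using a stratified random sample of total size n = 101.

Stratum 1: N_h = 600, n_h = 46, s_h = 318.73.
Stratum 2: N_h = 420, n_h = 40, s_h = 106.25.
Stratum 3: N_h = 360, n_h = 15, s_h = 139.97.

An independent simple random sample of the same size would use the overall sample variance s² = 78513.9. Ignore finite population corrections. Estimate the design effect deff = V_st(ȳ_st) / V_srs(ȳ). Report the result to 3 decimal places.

deff ≈ 0.685

V̂(ȳ_st) = Σ W_h² s_h²/n_h, with W_h = N_h/N and N = 1380:
  stratum 1: (600/1380)²·318.73²/46 = 417.477
  stratum 2: (420/1380)²·106.25²/40 = 26.142
  stratum 3: (360/1380)²·139.97²/15 = 88.8844
V_st = 532.503
V_srs = s²/n = 78513.9/101 = 777.365
deff = V_st / V_srs = 532.503/777.365 = 0.6850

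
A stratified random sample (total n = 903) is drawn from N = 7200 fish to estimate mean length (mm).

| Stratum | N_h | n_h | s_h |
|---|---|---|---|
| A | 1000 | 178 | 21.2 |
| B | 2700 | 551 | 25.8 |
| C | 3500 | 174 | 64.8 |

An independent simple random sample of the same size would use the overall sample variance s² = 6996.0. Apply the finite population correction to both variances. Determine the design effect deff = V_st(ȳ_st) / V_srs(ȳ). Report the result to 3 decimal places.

V̂(ȳ_st) = Σ W_h² (1 − n_h/N_h) s_h²/n_h, with W_h = N_h/N and N = 7200:
  stratum A: (1000/7200)²·(1 − 178/1000)·21.2²/178 = 0.0400367
  stratum B: (2700/7200)²·(1 − 551/2700)·25.8²/551 = 0.135214
  stratum C: (3500/7200)²·(1 − 174/3500)·64.8²/174 = 5.41909
V_st = 5.59434
V_srs = (1 − 903/7200)·6996.0/903 = 6.77584
deff = V_st / V_srs = 5.59434/6.77584 = 0.8256

deff ≈ 0.826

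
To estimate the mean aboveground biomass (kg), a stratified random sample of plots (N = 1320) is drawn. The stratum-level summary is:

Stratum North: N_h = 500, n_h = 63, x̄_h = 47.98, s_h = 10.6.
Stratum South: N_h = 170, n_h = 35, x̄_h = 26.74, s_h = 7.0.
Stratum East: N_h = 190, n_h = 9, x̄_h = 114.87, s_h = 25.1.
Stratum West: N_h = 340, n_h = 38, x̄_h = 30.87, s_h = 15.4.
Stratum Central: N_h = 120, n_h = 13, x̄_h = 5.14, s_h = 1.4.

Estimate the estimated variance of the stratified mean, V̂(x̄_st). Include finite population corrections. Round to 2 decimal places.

V̂(x̄_st) ≈ 1.99

V̂(x̄_st) = Σ W_h² (1 − n_h/N_h) s_h²/n_h, with W_h = N_h/N and N = 1320:
  stratum North: (500/1320)²·(1 − 63/500)·10.6²/63 = 0.223653
  stratum South: (170/1320)²·(1 − 35/170)·7.0²/35 = 0.0184401
  stratum East: (190/1320)²·(1 − 9/190)·25.1²/9 = 1.38162
  stratum West: (340/1320)²·(1 − 38/340)·15.4²/38 = 0.367787
  stratum Central: (120/1320)²·(1 − 13/120)·1.4²/13 = 0.00111104
V̂(x̄_st) = 1.99261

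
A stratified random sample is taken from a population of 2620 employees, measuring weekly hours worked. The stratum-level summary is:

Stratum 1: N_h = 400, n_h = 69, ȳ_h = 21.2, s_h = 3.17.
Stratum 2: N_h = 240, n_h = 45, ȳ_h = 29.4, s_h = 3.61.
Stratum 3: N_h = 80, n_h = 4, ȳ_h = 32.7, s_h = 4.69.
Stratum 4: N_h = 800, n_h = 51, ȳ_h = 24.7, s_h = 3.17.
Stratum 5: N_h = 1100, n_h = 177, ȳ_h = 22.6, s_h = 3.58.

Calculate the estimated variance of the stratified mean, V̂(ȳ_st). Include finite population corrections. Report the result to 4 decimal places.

V̂(ȳ_st) = Σ W_h² (1 − n_h/N_h) s_h²/n_h, with W_h = N_h/N and N = 2620:
  stratum 1: (400/2620)²·(1 − 69/400)·3.17²/69 = 0.00280902
  stratum 2: (240/2620)²·(1 − 45/240)·3.61²/45 = 0.00197445
  stratum 3: (80/2620)²·(1 − 4/80)·4.69²/4 = 0.00487065
  stratum 4: (800/2620)²·(1 − 51/800)·3.17²/51 = 0.0171996
  stratum 5: (1100/2620)²·(1 − 177/1100)·3.58²/177 = 0.0107099
V̂(ȳ_st) = 0.0375636

V̂(ȳ_st) ≈ 0.0376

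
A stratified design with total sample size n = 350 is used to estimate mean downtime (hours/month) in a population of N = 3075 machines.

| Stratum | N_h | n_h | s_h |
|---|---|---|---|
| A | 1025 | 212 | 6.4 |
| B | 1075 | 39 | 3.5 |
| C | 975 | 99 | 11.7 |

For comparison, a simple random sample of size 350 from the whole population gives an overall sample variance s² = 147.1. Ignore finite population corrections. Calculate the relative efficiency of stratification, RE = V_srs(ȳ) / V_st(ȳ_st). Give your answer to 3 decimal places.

V̂(ȳ_st) = Σ W_h² s_h²/n_h, with W_h = N_h/N and N = 3075:
  stratum A: (1025/3075)²·6.4²/212 = 0.0214675
  stratum B: (1075/3075)²·3.5²/39 = 0.0383882
  stratum C: (975/3075)²·11.7²/99 = 0.139013
V_st = 0.198869
V_srs = s²/n = 147.1/350 = 0.420286
Relative efficiency = V_srs / V_st = 0.420286/0.198869 = 2.1134

RE ≈ 2.113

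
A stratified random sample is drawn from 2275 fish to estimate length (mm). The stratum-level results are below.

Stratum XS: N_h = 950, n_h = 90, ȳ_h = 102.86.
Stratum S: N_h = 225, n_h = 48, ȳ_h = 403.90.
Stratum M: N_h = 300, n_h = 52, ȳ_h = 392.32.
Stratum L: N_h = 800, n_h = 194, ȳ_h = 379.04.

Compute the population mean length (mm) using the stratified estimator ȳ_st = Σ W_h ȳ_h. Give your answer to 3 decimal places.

N = Σ N_h = 2275. Stratum weights W_h = N_h/N.
ȳ_st = (950·102.86 + 225·403.90 + 300·392.32 + 800·379.04) / 2275 = 267.92198

ȳ_st ≈ 267.922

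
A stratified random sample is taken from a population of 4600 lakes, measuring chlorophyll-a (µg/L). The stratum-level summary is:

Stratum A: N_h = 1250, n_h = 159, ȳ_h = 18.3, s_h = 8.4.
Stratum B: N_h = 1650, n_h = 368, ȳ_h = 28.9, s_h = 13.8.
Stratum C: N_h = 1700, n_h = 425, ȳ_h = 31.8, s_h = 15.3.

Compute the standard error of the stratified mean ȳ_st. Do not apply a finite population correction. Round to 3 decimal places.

SE(ȳ_st) ≈ 0.418

V̂(ȳ_st) = Σ W_h² s_h²/n_h, with W_h = N_h/N and N = 4600:
  stratum A: (1250/4600)²·8.4²/159 = 0.0327692
  stratum B: (1650/4600)²·13.8²/368 = 0.0665829
  stratum C: (1700/4600)²·15.3²/425 = 0.0752274
V̂(ȳ_st) = 0.174579
SE(ȳ_st) = √0.174579 = 0.417827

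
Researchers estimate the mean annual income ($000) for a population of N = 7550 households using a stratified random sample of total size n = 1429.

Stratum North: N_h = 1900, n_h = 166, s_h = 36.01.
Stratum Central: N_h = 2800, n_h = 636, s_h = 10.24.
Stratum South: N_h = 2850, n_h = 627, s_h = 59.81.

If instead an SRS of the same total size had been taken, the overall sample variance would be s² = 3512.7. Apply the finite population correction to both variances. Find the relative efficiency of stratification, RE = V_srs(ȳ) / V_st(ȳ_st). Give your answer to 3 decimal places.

V̂(ȳ_st) = Σ W_h² (1 − n_h/N_h) s_h²/n_h, with W_h = N_h/N and N = 7550:
  stratum North: (1900/7550)²·(1 − 166/1900)·36.01²/166 = 0.451489
  stratum Central: (2800/7550)²·(1 − 636/2800)·10.24²/636 = 0.0175252
  stratum South: (2850/7550)²·(1 − 627/2850)·59.81²/627 = 0.634119
V_st = 1.10313
V_srs = (1 − 1429/7550)·3512.7/1429 = 1.99289
Relative efficiency = V_srs / V_st = 1.99289/1.10313 = 1.8066

RE ≈ 1.807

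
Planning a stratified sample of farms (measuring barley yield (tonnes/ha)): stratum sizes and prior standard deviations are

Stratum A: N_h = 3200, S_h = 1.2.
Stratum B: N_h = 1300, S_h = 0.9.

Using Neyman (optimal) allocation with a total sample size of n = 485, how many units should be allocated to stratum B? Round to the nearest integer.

Neyman allocation: n_h = n · N_h S_h / Σ N_i S_i, with n = 485.
  stratum A: N_h·S_h = 3200·1.2 = 3840.00
  stratum B: N_h·S_h = 1300·0.9 = 1170.00
Σ N_h S_h = 5010.00
n for stratum B = 485·1170.00/5010.00 = 113.263 → 113

113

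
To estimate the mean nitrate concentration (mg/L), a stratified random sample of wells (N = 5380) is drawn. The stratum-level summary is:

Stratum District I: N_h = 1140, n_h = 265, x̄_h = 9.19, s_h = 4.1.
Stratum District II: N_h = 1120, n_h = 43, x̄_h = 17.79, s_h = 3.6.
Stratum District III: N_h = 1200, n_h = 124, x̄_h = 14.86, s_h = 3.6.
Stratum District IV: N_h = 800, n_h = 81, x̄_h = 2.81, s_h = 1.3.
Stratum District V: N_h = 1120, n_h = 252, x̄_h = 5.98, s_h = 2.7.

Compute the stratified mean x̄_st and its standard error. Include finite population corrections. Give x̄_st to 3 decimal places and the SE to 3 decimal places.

x̄_st ≈ 10.628, SE ≈ 0.144

x̄_st = Σ W_h x̄_h = (1140·9.19 + 1120·17.79 + 1200·14.86 + 800·2.81 + 1120·5.98)/5380 = 10.62807
V̂(x̄_st) = Σ W_h² (1 − n_h/N_h) s_h²/n_h, with W_h = N_h/N and N = 5380:
  stratum District I: (1140/5380)²·(1 − 265/1140)·4.1²/265 = 0.0021861
  stratum District II: (1120/5380)²·(1 − 43/1120)·3.6²/43 = 0.0125605
  stratum District III: (1200/5380)²·(1 − 124/1200)·3.6²/124 = 0.00466243
  stratum District IV: (800/5380)²·(1 − 81/800)·1.3²/81 = 0.000414626
  stratum District V: (1120/5380)²·(1 − 252/1120)·2.7²/252 = 0.000971628
V̂(x̄_st) = 0.0207952
SE(x̄_st) = √0.0207952 = 0.144206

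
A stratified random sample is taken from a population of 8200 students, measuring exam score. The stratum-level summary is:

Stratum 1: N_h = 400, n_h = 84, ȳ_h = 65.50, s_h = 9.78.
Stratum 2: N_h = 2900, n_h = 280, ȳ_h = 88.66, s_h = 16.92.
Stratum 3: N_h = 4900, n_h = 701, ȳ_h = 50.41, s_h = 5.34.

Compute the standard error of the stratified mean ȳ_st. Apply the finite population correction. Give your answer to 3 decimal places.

SE(ȳ_st) ≈ 0.361

V̂(ȳ_st) = Σ W_h² (1 − n_h/N_h) s_h²/n_h, with W_h = N_h/N and N = 8200:
  stratum 1: (400/8200)²·(1 − 84/400)·9.78²/84 = 0.00214051
  stratum 2: (2900/8200)²·(1 − 280/2900)·16.92²/280 = 0.115535
  stratum 3: (4900/8200)²·(1 − 701/4900)·5.34²/701 = 0.0124474
V̂(ȳ_st) = 0.130123
SE(ȳ_st) = √0.130123 = 0.360726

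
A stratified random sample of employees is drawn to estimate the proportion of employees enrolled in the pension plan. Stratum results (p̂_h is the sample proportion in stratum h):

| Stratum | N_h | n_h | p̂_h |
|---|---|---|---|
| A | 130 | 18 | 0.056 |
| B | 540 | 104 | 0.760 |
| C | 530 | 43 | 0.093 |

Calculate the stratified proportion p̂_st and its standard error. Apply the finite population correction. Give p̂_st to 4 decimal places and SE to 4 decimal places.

p̂_st ≈ 0.3891, SE ≈ 0.0261

N = 1200; stratum weights W_h = N_h/N.
p̂_st = Σ W_h p̂_h = (130·0.056 + 540·0.760 + 530·0.093)/1200 = 0.38914
V̂(p̂_st) = Σ W_h² (1 − n_h/N_h) p̂_h(1−p̂_h)/(n_h−1):
  stratum A: (130/1200)²·(1 − 18/130)·0.056·0.944/17 = 3.1442e-05
  stratum B: (540/1200)²·(1 − 104/540)·0.760·0.240/103 = 0.000289538
  stratum C: (530/1200)²·(1 − 43/530)·0.093·0.907/42 = 0.000359984
V̂(p̂_st) = 0.000680964; SE = √V̂ = 0.0260953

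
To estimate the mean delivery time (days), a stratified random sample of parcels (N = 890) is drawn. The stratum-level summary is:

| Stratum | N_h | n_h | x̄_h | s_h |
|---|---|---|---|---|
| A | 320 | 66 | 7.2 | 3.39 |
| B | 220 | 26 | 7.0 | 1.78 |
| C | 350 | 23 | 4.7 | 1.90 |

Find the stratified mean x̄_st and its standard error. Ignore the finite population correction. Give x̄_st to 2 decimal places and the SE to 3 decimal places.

x̄_st = Σ W_h x̄_h = (320·7.2 + 220·7.0 + 350·4.7)/890 = 6.16742
V̂(x̄_st) = Σ W_h² s_h²/n_h, with W_h = N_h/N and N = 890:
  stratum A: (320/890)²·3.39²/66 = 0.02251
  stratum B: (220/890)²·1.78²/26 = 0.00744615
  stratum C: (350/890)²·1.90²/23 = 0.0242737
V̂(x̄_st) = 0.0542298
SE(x̄_st) = √0.0542298 = 0.232873

x̄_st ≈ 6.17, SE ≈ 0.233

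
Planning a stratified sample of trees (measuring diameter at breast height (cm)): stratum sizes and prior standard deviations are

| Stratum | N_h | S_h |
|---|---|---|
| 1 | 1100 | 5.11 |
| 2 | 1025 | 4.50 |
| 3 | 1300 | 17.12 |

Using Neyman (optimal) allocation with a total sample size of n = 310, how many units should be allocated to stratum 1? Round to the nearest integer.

Neyman allocation: n_h = n · N_h S_h / Σ N_i S_i, with n = 310.
  stratum 1: N_h·S_h = 1100·5.11 = 5621.00
  stratum 2: N_h·S_h = 1025·4.50 = 4612.50
  stratum 3: N_h·S_h = 1300·17.12 = 22256.00
Σ N_h S_h = 32489.50
n for stratum 1 = 310·5621.00/32489.50 = 53.633 → 54

54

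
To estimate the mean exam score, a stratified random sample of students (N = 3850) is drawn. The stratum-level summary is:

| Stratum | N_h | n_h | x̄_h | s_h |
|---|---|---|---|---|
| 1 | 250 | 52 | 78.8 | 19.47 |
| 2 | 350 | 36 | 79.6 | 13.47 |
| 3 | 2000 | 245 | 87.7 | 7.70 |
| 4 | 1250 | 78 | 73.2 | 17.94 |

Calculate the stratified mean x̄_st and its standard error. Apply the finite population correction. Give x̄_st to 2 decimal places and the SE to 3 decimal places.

x̄_st ≈ 81.68, SE ≈ 0.726

x̄_st = Σ W_h x̄_h = (250·78.8 + 350·79.6 + 2000·87.7 + 1250·73.2)/3850 = 81.67792
V̂(x̄_st) = Σ W_h² (1 − n_h/N_h) s_h²/n_h, with W_h = N_h/N and N = 3850:
  stratum 1: (250/3850)²·(1 − 52/250)·19.47²/52 = 0.0243451
  stratum 2: (350/3850)²·(1 − 36/350)·13.47²/36 = 0.0373688
  stratum 3: (2000/3850)²·(1 − 245/2000)·7.70²/245 = 0.0573061
  stratum 4: (1250/3850)²·(1 − 78/1250)·17.94²/78 = 0.407818
V̂(x̄_st) = 0.526838
SE(x̄_st) = √0.526838 = 0.725836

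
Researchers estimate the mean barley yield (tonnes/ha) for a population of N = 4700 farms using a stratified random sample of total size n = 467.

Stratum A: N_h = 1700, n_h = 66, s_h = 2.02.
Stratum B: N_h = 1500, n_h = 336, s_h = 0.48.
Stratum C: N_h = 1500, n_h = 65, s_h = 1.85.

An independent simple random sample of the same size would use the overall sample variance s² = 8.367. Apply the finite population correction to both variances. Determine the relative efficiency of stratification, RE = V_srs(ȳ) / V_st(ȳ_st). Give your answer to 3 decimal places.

V̂(ȳ_st) = Σ W_h² (1 − n_h/N_h) s_h²/n_h, with W_h = N_h/N and N = 4700:
  stratum A: (1700/4700)²·(1 − 66/1700)·2.02²/66 = 0.00777435
  stratum B: (1500/4700)²·(1 − 336/1500)·0.48²/336 = 5.41991e-05
  stratum C: (1500/4700)²·(1 − 65/1500)·1.85²/65 = 0.00513071
V_st = 0.0129593
V_srs = (1 − 467/4700)·8.367/467 = 0.0161363
Relative efficiency = V_srs / V_st = 0.0161363/0.0129593 = 1.2452

RE ≈ 1.245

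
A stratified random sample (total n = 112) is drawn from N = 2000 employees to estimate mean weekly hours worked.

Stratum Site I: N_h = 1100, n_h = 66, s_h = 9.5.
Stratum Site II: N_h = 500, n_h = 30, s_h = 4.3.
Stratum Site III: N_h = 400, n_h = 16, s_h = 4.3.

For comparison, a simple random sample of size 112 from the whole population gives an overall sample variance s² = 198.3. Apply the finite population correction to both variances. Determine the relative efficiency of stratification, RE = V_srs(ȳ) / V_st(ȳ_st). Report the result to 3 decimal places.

V̂(ȳ_st) = Σ W_h² (1 − n_h/N_h) s_h²/n_h, with W_h = N_h/N and N = 2000:
  stratum Site I: (1100/2000)²·(1 − 66/1100)·9.5²/66 = 0.388827
  stratum Site II: (500/2000)²·(1 − 30/500)·4.3²/30 = 0.0362096
  stratum Site III: (400/2000)²·(1 − 16/400)·4.3²/16 = 0.044376
V_st = 0.469413
V_srs = (1 − 112/2000)·198.3/112 = 1.67139
Relative efficiency = V_srs / V_st = 1.67139/0.469413 = 3.5606

RE ≈ 3.561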